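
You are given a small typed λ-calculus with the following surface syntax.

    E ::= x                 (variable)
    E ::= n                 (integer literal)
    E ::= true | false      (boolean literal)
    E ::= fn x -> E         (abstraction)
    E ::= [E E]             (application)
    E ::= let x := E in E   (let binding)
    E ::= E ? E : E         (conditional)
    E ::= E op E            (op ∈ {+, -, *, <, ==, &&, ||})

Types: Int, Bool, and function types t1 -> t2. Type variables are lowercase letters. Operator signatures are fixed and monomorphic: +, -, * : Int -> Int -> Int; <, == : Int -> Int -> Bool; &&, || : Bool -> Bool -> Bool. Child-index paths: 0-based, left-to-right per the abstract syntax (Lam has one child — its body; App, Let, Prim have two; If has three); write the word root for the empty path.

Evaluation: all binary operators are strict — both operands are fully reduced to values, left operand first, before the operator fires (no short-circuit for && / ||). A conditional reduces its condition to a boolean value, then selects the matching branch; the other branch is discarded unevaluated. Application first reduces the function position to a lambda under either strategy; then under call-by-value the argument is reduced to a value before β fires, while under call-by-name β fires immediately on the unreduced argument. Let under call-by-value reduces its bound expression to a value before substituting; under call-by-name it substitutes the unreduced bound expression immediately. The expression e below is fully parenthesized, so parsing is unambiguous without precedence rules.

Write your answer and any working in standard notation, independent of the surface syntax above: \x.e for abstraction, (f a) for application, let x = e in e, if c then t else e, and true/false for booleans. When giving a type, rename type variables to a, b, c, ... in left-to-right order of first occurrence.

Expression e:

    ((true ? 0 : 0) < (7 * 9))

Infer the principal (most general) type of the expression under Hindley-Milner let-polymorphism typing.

Answer: Bool

Working:
  unify Bool ~ Bool
  unify Int ~ Int
  unify Int ~ Int
  unify Int ~ Int
  unify Int ~ Int
  unify Int ~ Int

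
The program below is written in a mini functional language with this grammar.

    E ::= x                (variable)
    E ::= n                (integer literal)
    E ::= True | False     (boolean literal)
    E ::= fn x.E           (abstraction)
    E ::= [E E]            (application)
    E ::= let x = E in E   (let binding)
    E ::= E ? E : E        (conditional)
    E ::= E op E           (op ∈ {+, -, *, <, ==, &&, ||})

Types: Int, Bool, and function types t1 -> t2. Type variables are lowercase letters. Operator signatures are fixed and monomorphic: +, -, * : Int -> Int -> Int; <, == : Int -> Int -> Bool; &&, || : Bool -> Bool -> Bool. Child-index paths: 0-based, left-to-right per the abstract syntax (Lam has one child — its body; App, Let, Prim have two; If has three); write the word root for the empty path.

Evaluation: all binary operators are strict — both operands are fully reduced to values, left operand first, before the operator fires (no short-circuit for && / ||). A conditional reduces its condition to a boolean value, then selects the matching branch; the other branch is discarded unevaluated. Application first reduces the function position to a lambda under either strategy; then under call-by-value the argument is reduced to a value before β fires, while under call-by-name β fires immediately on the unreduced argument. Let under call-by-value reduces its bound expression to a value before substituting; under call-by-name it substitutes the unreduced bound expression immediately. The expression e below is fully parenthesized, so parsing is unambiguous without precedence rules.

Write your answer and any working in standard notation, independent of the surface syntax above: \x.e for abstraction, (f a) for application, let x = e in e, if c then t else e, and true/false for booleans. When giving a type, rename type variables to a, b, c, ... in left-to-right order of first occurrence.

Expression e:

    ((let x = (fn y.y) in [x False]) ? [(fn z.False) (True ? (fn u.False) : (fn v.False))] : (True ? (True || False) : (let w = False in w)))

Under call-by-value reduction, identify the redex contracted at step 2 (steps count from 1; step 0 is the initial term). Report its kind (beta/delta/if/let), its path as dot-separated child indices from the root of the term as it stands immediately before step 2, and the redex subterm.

Derivation:
step 0: (if (let x = (\y.y) in (x false)) then ((\z.false) (if true then (\u.false) else (\v.false))) else (if true then (true || false) else (let w = false in w)))
step 1: [let@0] (if ((\y.y) false) then ((\z.false) (if true then (\u.false) else (\v.false))) else (if true then (true || false) else (let w = false in w)))
step 2: [beta@0] (if false then ((\z.false) (if true then (\u.false) else (\v.false))) else (if true then (true || false) else (let w = false in w)))

Answer: beta at 0 : ((\y.y) false)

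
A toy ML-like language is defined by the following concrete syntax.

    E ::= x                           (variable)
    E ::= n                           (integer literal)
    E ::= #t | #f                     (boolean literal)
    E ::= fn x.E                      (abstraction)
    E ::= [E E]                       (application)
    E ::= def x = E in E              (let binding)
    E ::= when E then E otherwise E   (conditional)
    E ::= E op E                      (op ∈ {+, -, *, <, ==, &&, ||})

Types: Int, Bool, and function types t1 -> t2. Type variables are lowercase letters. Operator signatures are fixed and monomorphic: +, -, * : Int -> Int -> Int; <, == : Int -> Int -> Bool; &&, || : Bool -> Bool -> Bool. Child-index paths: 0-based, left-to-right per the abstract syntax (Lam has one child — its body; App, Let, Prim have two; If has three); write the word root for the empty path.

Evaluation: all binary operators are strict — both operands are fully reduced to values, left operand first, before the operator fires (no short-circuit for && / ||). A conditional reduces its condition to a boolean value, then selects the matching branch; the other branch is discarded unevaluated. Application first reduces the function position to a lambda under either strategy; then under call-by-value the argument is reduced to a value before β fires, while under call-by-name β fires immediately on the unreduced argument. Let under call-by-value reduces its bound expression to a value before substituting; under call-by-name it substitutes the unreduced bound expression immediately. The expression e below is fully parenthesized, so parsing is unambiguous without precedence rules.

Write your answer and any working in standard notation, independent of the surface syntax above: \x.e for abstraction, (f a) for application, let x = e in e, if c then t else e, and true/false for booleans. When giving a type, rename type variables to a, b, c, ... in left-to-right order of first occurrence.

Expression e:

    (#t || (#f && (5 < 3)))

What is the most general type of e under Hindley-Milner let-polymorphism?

Answer: Bool

Derivation:
  unify Bool ~ Bool
  unify Bool ~ Bool
  unify Int ~ Int
  unify Int ~ Int
  unify Bool ~ Bool
  unify Bool ~ Bool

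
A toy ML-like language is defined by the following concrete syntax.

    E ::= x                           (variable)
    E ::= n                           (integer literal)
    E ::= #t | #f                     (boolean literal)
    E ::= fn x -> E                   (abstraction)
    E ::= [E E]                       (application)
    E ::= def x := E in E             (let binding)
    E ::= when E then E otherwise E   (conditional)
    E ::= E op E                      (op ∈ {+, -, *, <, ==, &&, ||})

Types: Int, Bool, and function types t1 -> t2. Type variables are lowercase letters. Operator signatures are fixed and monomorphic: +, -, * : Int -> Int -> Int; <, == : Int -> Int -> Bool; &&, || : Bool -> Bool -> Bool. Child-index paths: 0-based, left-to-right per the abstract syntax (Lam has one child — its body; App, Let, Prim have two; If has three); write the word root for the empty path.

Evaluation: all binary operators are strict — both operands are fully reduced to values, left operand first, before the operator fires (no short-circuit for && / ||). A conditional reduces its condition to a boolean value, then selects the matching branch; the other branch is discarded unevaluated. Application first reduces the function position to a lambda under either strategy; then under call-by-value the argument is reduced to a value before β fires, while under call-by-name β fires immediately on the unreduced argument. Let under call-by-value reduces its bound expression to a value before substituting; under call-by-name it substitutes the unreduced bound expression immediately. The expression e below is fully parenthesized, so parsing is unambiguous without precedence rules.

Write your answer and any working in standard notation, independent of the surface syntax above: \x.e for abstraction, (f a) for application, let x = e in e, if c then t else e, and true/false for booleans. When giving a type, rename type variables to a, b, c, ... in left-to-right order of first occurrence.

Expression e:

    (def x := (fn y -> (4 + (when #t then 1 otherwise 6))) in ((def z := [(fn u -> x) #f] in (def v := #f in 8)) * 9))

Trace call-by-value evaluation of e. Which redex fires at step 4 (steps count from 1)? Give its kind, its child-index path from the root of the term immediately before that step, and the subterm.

Trace:
step 0: (let x = (\y.(4 + (if true then 1 else 6))) in ((let z = ((\u.x) false) in (let v = false in 8)) * 9))
step 1: [let@root] ((let z = ((\u.(\y.(4 + (if true then 1 else 6)))) false) in (let v = false in 8)) * 9)
step 2: [beta@0.0] ((let z = (\y.(4 + (if true then 1 else 6))) in (let v = false in 8)) * 9)
step 3: [let@0] ((let v = false in 8) * 9)
step 4: [let@0] (8 * 9)

Answer: let at 0 : (let v = false in 8)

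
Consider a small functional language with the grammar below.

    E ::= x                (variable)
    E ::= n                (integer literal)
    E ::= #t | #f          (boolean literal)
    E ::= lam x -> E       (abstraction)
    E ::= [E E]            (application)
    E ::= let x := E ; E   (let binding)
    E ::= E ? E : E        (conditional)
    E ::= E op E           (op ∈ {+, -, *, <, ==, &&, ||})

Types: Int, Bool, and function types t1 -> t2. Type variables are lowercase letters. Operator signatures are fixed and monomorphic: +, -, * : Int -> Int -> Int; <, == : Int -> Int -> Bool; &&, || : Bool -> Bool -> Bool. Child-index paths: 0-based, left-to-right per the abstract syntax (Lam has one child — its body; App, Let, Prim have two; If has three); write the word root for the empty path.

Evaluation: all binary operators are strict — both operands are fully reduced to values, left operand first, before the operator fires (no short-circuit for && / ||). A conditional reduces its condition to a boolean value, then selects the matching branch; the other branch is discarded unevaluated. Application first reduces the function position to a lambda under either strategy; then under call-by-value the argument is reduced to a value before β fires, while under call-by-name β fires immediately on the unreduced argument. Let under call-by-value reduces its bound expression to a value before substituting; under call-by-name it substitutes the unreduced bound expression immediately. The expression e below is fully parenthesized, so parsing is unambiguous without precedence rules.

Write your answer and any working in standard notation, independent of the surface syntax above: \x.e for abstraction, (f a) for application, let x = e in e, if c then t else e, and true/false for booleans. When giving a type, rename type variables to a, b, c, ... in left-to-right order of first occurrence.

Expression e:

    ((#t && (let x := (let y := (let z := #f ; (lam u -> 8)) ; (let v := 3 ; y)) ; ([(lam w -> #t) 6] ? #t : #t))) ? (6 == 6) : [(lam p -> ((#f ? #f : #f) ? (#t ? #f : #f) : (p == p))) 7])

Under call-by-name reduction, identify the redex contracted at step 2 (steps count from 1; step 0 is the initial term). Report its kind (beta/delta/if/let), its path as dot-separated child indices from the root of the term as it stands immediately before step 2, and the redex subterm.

Answer: beta at 0.1.0 : ((\w.true) 6)

Working:
step 0: (if (true && (let x = (let y = (let z = false in (\u.8)) in (let v = 3 in y)) in (if ((\w.true) 6) then true else true))) then (6 == 6) else ((\p.(if (if false then false else false) then (if true then false else false) else (p == p))) 7))
step 1: [let@0.1] (if (true && (if ((\w.true) 6) then true else true)) then (6 == 6) else ((\p.(if (if false then false else false) then (if true then false else false) else (p == p))) 7))
step 2: [beta@0.1.0] (if (true && (if true then true else true)) then (6 == 6) else ((\p.(if (if false then false else false) then (if true then false else false) else (p == p))) 7))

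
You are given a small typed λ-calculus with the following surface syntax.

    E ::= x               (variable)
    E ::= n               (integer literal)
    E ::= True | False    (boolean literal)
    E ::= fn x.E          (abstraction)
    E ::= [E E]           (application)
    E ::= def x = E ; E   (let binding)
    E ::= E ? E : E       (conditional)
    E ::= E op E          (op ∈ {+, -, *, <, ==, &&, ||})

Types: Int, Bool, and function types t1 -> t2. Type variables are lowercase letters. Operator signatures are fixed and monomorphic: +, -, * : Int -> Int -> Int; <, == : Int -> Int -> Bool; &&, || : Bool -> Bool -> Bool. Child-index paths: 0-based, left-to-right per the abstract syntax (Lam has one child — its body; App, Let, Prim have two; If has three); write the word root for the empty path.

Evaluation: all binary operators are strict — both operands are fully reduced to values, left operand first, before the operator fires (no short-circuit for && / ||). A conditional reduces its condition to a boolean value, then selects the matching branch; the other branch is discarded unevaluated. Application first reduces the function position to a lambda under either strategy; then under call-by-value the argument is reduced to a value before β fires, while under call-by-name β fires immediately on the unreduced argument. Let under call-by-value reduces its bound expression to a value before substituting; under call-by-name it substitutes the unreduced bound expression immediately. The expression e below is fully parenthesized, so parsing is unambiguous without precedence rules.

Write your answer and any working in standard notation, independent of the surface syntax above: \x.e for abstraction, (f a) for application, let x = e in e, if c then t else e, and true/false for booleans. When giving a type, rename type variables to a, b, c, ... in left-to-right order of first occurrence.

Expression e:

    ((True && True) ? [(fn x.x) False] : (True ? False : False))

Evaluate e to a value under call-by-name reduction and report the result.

Answer: false

Working:
step 0: (if (true && true) then ((\x.x) false) else (if true then false else false))
step 1: [delta@0] (if true then ((\x.x) false) else (if true then false else false))
step 2: [if@root] ((\x.x) false)
step 3: [beta@root] false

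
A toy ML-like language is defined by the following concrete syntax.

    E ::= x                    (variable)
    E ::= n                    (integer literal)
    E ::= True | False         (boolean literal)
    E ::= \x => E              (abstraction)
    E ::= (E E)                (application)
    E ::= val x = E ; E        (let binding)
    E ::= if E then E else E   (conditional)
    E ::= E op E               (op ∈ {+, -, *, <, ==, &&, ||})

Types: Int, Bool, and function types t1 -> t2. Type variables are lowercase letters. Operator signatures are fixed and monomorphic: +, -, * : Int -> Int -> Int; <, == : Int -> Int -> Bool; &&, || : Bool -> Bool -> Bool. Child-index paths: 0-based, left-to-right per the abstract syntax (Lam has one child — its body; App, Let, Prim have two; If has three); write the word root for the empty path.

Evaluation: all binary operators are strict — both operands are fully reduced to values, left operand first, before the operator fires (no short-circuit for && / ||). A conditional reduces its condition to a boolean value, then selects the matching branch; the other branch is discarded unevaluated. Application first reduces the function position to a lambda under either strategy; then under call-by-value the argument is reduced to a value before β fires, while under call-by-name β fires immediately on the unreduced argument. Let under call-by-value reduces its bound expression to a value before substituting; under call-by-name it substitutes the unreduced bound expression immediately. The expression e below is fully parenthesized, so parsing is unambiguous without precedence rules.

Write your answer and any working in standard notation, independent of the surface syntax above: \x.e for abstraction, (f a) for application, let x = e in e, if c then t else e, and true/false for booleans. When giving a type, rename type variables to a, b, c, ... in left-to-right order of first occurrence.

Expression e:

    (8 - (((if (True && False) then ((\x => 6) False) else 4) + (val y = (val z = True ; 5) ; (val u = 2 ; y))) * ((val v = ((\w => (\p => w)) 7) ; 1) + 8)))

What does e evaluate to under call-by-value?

Trace:
step 0: (8 - (((if (true && false) then ((\x.6) false) else 4) + (let y = (let z = true in 5) in (let u = 2 in y))) * ((let v = ((\w.(\p.w)) 7) in 1) + 8)))
step 1: [delta@1.0.0.0] (8 - (((if false then ((\x.6) false) else 4) + (let y = (let z = true in 5) in (let u = 2 in y))) * ((let v = ((\w.(\p.w)) 7) in 1) + 8)))
step 2: [if@1.0.0] (8 - ((4 + (let y = (let z = true in 5) in (let u = 2 in y))) * ((let v = ((\w.(\p.w)) 7) in 1) + 8)))
step 3: [let@1.0.1.0] (8 - ((4 + (let y = 5 in (let u = 2 in y))) * ((let v = ((\w.(\p.w)) 7) in 1) + 8)))
step 4: [let@1.0.1] (8 - ((4 + (let u = 2 in 5)) * ((let v = ((\w.(\p.w)) 7) in 1) + 8)))
step 5: [let@1.0.1] (8 - ((4 + 5) * ((let v = ((\w.(\p.w)) 7) in 1) + 8)))
step 6: [delta@1.0] (8 - (9 * ((let v = ((\w.(\p.w)) 7) in 1) + 8)))
step 7: [beta@1.1.0.0] (8 - (9 * ((let v = (\p.7) in 1) + 8)))
step 8: [let@1.1.0] (8 - (9 * (1 + 8)))
step 9: [delta@1.1] (8 - (9 * 9))
step 10: [delta@1] (8 - 81)
step 11: [delta@root] -73

Answer: -73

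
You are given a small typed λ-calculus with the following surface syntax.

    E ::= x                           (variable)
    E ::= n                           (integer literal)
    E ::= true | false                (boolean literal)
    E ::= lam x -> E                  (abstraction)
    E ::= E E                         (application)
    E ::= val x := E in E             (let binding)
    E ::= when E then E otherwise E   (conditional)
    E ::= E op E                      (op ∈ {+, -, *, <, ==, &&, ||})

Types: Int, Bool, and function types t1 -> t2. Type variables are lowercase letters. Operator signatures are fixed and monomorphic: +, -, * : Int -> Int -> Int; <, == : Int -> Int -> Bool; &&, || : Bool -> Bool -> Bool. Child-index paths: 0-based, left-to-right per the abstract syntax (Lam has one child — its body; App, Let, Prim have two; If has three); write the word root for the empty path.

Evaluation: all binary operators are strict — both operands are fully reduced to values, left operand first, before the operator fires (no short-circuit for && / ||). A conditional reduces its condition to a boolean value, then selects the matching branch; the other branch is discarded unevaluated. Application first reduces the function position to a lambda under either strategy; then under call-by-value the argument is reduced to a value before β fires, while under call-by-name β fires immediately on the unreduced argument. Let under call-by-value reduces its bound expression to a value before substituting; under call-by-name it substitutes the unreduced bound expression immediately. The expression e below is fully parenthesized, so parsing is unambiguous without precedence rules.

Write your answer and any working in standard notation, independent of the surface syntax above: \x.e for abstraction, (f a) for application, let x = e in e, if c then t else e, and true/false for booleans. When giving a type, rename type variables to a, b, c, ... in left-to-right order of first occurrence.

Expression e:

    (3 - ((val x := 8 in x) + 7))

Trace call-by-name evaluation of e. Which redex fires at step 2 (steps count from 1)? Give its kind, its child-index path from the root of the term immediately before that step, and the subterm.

Derivation:
step 0: (3 - ((let x = 8 in x) + 7))
step 1: [let@1.0] (3 - (8 + 7))
step 2: [delta@1] (3 - 15)

Answer: delta at 1 : (8 + 7)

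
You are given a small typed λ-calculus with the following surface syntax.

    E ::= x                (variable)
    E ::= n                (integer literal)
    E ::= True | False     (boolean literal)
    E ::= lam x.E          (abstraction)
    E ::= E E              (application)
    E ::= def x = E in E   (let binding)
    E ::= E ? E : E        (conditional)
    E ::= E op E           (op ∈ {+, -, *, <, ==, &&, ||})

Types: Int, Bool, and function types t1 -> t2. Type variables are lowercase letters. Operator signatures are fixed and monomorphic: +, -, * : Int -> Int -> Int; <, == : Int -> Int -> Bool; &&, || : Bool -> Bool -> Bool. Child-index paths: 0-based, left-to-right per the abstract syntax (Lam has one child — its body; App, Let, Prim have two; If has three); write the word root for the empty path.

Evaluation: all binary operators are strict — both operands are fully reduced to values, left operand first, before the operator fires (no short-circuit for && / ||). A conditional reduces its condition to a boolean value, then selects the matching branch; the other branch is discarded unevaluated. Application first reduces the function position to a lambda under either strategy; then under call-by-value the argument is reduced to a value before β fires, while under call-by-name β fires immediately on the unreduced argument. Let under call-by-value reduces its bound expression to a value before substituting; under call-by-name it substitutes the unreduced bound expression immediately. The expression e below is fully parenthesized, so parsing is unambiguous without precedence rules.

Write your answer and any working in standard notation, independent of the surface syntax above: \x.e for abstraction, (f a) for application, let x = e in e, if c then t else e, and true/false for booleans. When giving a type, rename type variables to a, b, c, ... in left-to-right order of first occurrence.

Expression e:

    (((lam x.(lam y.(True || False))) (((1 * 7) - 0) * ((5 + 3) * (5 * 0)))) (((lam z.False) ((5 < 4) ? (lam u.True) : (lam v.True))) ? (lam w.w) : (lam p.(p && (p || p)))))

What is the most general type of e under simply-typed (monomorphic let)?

Working:
  unify Bool ~ Bool
  unify Bool ~ Bool
\y._ : b -> Bool
\x._ : a -> b -> Bool
  unify Int ~ Int
  unify Int ~ Int
  unify Int ~ Int
  unify Int ~ Int
  unify Int ~ Int
  unify Int ~ Int
  unify Int ~ Int
  unify Int ~ Int
  unify Int ~ Int
  unify Int ~ Int
  unify Int ~ Int
  unify Int ~ Int
  unify a -> b -> Bool ~ Int -> c
  unify a ~ Int
  unify b -> Bool ~ c
_ _ : b -> Bool
\z._ : d -> Bool
  unify Int ~ Int
  unify Int ~ Int
  unify Bool ~ Bool
\u._ : e -> Bool
\v._ : f -> Bool
  unify e -> Bool ~ f -> Bool
  unify e ~ f
  unify Bool ~ Bool
  unify d -> Bool ~ (f -> Bool) -> g
  unify d ~ f -> Bool
  unify Bool ~ g
_ _ : Bool
  unify Bool ~ Bool
w : h
\w._ : h -> h
p : i
  unify i ~ Bool
p : Bool
  unify Bool ~ Bool
p : Bool
  unify Bool ~ Bool
  unify Bool ~ Bool
\p._ : Bool -> Bool
  unify h -> h ~ Bool -> Bool
  unify h ~ Bool
  unify Bool ~ Bool
  unify b -> Bool ~ (Bool -> Bool) -> j
  unify b ~ Bool -> Bool
  unify Bool ~ j
_ _ : Bool

Answer: Bool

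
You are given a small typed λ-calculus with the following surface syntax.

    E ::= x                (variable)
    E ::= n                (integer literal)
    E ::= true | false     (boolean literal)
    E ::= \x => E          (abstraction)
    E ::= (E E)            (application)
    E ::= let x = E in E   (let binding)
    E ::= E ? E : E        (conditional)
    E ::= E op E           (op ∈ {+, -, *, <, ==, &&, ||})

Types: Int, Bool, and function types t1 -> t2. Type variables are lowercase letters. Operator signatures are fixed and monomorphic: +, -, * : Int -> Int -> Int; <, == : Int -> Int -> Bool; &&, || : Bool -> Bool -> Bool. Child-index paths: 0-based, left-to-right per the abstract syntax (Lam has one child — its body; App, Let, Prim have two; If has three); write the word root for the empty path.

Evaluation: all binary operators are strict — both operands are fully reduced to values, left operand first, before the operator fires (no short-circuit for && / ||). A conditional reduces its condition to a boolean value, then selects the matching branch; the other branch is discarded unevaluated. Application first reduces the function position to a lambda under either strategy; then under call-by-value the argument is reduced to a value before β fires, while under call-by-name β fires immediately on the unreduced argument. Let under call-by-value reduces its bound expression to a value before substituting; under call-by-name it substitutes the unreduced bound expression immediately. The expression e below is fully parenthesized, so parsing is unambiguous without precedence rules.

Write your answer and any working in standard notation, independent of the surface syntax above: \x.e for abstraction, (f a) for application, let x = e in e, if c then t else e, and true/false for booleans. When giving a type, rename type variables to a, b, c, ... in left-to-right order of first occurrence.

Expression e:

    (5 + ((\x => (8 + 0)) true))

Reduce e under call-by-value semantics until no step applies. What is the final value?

Trace:
step 0: (5 + ((\x.(8 + 0)) true))
step 1: [beta@1] (5 + (8 + 0))
step 2: [delta@1] (5 + 8)
step 3: [delta@root] 13

Answer: 13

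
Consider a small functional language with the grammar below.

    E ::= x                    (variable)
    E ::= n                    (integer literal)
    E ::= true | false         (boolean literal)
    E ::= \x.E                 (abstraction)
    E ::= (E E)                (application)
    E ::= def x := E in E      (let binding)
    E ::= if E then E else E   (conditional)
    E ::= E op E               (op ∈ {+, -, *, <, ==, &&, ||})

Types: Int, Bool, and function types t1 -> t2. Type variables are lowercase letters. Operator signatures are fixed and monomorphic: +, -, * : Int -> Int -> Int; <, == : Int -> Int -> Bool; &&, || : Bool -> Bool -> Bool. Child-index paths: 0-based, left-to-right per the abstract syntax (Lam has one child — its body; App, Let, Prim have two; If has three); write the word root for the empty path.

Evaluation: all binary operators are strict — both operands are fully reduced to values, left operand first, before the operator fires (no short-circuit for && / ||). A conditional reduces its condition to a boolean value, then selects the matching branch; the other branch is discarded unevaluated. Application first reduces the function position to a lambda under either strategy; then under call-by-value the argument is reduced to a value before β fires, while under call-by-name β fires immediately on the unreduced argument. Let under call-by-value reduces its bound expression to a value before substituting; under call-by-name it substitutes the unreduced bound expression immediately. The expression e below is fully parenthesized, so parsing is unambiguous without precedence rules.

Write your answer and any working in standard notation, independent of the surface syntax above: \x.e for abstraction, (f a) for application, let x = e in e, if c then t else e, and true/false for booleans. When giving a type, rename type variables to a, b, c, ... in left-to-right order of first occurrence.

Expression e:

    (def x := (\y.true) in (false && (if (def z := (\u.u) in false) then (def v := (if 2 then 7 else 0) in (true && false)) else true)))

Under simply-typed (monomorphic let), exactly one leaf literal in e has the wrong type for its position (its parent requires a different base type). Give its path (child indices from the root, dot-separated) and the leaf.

Working:
\y._ : a -> Bool
let x : a -> Bool
  unify Bool ~ Bool
u : b
\u._ : b -> b
let z : b -> b
  unify Bool ~ Bool
  unify Int ~ Bool
  FAIL: mismatch Int ~ Bool

Answer: 1.1.1.0.0 : 2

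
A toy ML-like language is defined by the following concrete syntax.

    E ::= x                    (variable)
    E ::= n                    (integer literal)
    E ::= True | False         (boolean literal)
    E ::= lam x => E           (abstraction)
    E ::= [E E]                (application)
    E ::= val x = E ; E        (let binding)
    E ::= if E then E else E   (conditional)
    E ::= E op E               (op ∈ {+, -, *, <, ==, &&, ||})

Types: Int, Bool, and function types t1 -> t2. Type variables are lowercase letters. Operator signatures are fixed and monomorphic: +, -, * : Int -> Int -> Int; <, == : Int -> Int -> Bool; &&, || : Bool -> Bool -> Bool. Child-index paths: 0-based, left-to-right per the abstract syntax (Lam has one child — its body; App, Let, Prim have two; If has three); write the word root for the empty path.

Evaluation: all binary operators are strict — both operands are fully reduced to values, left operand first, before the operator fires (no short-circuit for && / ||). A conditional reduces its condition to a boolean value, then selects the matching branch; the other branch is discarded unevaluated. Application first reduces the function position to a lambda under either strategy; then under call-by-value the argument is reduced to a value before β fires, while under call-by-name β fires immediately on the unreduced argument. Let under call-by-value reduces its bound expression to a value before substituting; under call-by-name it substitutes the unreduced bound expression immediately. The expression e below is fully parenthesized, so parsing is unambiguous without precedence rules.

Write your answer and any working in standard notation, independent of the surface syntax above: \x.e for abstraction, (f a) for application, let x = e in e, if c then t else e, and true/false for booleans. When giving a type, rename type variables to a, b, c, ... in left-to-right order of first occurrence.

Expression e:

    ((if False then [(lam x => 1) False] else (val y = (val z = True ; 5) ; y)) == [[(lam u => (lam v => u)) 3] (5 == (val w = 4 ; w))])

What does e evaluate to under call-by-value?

Derivation:
step 0: ((if false then ((\x.1) false) else (let y = (let z = true in 5) in y)) == (((\u.(\v.u)) 3) (5 == (let w = 4 in w))))
step 1: [if@0] ((let y = (let z = true in 5) in y) == (((\u.(\v.u)) 3) (5 == (let w = 4 in w))))
step 2: [let@0.0] ((let y = 5 in y) == (((\u.(\v.u)) 3) (5 == (let w = 4 in w))))
step 3: [let@0] (5 == (((\u.(\v.u)) 3) (5 == (let w = 4 in w))))
step 4: [beta@1.0] (5 == ((\v.3) (5 == (let w = 4 in w))))
step 5: [let@1.1.1] (5 == ((\v.3) (5 == 4)))
step 6: [delta@1.1] (5 == ((\v.3) false))
step 7: [beta@1] (5 == 3)
step 8: [delta@root] false

Answer: false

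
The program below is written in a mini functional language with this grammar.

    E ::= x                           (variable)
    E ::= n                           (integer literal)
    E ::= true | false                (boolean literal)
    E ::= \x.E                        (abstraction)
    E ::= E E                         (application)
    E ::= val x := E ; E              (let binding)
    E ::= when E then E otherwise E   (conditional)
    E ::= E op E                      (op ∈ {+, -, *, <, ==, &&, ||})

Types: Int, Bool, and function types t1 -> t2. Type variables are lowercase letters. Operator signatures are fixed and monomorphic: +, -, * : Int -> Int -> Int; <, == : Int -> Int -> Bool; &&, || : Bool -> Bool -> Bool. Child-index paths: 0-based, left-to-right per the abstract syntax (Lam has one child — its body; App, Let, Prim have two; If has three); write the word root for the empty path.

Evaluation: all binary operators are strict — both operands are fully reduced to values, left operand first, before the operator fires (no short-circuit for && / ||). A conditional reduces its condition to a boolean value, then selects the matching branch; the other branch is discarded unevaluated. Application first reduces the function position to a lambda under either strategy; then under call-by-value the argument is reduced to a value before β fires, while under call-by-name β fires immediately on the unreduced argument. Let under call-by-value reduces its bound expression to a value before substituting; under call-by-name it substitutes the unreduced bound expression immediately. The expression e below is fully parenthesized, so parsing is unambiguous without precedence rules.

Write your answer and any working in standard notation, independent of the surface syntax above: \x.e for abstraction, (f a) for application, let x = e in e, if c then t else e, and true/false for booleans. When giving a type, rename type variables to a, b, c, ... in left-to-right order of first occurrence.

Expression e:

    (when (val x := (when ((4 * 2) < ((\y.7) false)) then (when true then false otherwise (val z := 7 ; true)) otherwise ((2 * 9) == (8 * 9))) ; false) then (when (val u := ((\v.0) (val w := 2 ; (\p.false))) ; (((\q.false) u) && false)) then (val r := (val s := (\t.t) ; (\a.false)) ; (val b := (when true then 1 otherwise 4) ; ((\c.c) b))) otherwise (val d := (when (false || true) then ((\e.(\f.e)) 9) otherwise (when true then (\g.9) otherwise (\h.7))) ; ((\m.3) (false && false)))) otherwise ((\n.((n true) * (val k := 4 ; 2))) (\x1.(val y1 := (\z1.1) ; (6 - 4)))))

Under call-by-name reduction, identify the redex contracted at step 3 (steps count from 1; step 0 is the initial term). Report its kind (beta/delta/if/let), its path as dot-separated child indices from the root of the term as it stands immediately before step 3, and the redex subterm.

Working:
step 0: (if (let x = (if ((4 * 2) < ((\y.7) false)) then (if true then false else (let z = 7 in true)) else ((2 * 9) == (8 * 9))) in false) then (if (let u = ((\v.0) (let w = 2 in (\p.false))) in (((\q.false) u) && false)) then (let r = (let s = (\t.t) in (\a.false)) in (let b = (if true then 1 else 4) in ((\c.c) b))) else (let d = (if (false || true) then ((\e.(\f.e)) 9) else (if true then (\g.9) else (\h.7))) in ((\m.3) (false && false)))) else ((\n.((n true) * (let k = 4 in 2))) (\x1.(let y1 = (\z1.1) in (6 - 4)))))
step 1: [let@0] (if false then (if (let u = ((\v.0) (let w = 2 in (\p.false))) in (((\q.false) u) && false)) then (let r = (let s = (\t.t) in (\a.false)) in (let b = (if true then 1 else 4) in ((\c.c) b))) else (let d = (if (false || true) then ((\e.(\f.e)) 9) else (if true then (\g.9) else (\h.7))) in ((\m.3) (false && false)))) else ((\n.((n true) * (let k = 4 in 2))) (\x1.(let y1 = (\z1.1) in (6 - 4)))))
step 2: [if@root] ((\n.((n true) * (let k = 4 in 2))) (\x1.(let y1 = (\z1.1) in (6 - 4))))
step 3: [beta@root] (((\x1.(let y1 = (\z1.1) in (6 - 4))) true) * (let k = 4 in 2))

Answer: beta at root : ((\n.((n true) * (let k = 4 in 2))) (\x1.(let y1 = (\z1.1) in (6 - 4))))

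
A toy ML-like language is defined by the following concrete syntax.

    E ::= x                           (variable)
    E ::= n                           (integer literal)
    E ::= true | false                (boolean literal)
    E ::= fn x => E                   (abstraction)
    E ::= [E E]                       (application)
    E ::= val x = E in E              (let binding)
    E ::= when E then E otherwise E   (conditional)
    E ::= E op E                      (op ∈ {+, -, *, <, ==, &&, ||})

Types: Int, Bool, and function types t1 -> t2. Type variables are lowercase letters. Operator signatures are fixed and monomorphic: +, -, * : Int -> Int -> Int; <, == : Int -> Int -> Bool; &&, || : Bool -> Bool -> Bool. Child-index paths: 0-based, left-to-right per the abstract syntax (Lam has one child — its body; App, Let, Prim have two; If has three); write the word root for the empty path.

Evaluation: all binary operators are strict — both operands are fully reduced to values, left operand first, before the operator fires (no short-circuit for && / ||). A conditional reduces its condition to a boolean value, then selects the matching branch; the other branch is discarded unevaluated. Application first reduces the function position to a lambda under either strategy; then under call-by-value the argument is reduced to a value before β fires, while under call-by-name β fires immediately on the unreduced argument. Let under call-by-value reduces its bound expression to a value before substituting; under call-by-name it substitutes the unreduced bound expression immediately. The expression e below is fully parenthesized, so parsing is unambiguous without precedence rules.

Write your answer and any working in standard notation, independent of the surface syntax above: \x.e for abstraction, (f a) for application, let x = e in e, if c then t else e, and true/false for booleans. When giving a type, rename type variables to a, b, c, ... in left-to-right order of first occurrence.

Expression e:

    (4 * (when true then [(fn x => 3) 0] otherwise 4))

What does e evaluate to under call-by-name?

Answer: 12

Trace:
step 0: (4 * (if true then ((\x.3) 0) else 4))
step 1: [if@1] (4 * ((\x.3) 0))
step 2: [beta@1] (4 * 3)
step 3: [delta@root] 12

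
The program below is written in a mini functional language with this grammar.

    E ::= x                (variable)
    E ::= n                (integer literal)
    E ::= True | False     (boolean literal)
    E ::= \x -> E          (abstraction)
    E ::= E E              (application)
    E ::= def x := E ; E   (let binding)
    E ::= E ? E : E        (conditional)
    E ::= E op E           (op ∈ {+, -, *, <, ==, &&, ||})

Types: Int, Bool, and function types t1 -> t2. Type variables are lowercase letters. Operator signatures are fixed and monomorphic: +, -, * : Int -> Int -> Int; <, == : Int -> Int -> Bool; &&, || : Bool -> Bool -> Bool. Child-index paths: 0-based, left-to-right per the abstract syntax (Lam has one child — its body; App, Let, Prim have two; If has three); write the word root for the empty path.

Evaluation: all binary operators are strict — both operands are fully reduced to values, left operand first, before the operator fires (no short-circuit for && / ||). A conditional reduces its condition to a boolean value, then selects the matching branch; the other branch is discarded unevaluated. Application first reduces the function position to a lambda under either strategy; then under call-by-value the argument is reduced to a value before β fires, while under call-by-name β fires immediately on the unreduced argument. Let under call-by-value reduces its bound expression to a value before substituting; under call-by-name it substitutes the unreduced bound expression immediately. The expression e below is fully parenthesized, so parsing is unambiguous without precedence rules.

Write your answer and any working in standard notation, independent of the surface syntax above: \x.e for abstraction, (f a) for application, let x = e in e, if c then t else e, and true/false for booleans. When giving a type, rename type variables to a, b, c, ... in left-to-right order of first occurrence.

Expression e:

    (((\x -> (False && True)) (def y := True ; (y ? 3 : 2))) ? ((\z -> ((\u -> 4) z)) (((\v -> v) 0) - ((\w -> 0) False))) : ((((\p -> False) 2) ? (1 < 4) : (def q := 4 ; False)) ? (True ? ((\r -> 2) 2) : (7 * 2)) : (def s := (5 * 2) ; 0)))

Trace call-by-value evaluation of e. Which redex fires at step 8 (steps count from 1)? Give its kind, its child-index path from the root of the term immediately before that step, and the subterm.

Working:
step 0: (if ((\x.(false && true)) (let y = true in (if y then 3 else 2))) then ((\z.((\u.4) z)) (((\v.v) 0) - ((\w.0) false))) else (if (if ((\p.false) 2) then (1 < 4) else (let q = 4 in false)) then (if true then ((\r.2) 2) else (7 * 2)) else (let s = (5 * 2) in 0)))
step 1: [let@0.1] (if ((\x.(false && true)) (if true then 3 else 2)) then ((\z.((\u.4) z)) (((\v.v) 0) - ((\w.0) false))) else (if (if ((\p.false) 2) then (1 < 4) else (let q = 4 in false)) then (if true then ((\r.2) 2) else (7 * 2)) else (let s = (5 * 2) in 0)))
step 2: [if@0.1] (if ((\x.(false && true)) 3) then ((\z.((\u.4) z)) (((\v.v) 0) - ((\w.0) false))) else (if (if ((\p.false) 2) then (1 < 4) else (let q = 4 in false)) then (if true then ((\r.2) 2) else (7 * 2)) else (let s = (5 * 2) in 0)))
step 3: [beta@0] (if (false && true) then ((\z.((\u.4) z)) (((\v.v) 0) - ((\w.0) false))) else (if (if ((\p.false) 2) then (1 < 4) else (let q = 4 in false)) then (if true then ((\r.2) 2) else (7 * 2)) else (let s = (5 * 2) in 0)))
step 4: [delta@0] (if false then ((\z.((\u.4) z)) (((\v.v) 0) - ((\w.0) false))) else (if (if ((\p.false) 2) then (1 < 4) else (let q = 4 in false)) then (if true then ((\r.2) 2) else (7 * 2)) else (let s = (5 * 2) in 0)))
step 5: [if@root] (if (if ((\p.false) 2) then (1 < 4) else (let q = 4 in false)) then (if true then ((\r.2) 2) else (7 * 2)) else (let s = (5 * 2) in 0))
step 6: [beta@0.0] (if (if false then (1 < 4) else (let q = 4 in false)) then (if true then ((\r.2) 2) else (7 * 2)) else (let s = (5 * 2) in 0))
step 7: [if@0] (if (let q = 4 in false) then (if true then ((\r.2) 2) else (7 * 2)) else (let s = (5 * 2) in 0))
step 8: [let@0] (if false then (if true then ((\r.2) 2) else (7 * 2)) else (let s = (5 * 2) in 0))

Answer: let at 0 : (let q = 4 in false)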